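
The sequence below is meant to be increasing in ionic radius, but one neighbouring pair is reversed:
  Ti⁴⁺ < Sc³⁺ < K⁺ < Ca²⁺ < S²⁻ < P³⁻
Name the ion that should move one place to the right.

K⁺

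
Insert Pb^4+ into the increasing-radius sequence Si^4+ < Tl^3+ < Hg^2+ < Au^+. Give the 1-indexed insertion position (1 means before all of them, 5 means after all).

2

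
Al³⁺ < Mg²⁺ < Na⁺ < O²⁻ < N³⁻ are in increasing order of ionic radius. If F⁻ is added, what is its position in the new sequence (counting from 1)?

4

All of these have 10 electrons (isoelectronic). With the same electron cloud, the ion with the most protons pulls it in tightest. Nuclear charges: Al³⁺ (Z=13), Mg²⁺ (Z=12), Na⁺ (Z=11), F⁻ (Z=9), O²⁻ (Z=8), N³⁻ (Z=7). Highest Z is smallest.
Putting F⁻ in gives Al³⁺ < Mg²⁺ < Na⁺ < F⁻ < O²⁻ < N³⁻; it lands at slot 4.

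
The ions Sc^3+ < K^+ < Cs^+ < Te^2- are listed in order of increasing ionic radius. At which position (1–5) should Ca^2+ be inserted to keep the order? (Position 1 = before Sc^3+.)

2

Electron counts and nuclear charges: Sc^3+ (Z=21, 18 e⁻), Ca^2+ (Z=20, 18 e⁻), K^+ (Z=19, 18 e⁻), Cs^+ (Z=55, 54 e⁻), Te^2- (Z=52, 54 e⁻). Sc^3+ < Ca^2+ (isoelectronic, higher Z=21 is smaller); Ca^2+ < K^+ (both 18 e⁻, Z=20>19); K^+ < Cs^+ (same group, 2 shells fewer); Cs^+ < Te^2- (isoelectronic, higher Z=55 is smaller).
With Ca^2+ included the full order is Sc^3+ < Ca^2+ < K^+ < Cs^+ < Te^2-, so it takes position 2.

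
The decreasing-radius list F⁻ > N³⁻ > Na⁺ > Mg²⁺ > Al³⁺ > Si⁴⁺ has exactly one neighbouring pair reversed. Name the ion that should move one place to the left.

Compare adjacent ions: F⁻ and N³⁻ share 10 electrons; the higher nuclear charge on F (Z=9) contracts it more, so F⁻ < N³⁻ — yet in this decreasing list F⁻ sits before N³⁻. Nothing else is reversed, so N³⁻ should move one place to the left.

N³⁻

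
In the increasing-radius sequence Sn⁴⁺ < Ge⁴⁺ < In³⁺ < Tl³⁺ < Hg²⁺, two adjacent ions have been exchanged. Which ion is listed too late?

Check each adjacent pair. Sn⁴⁺ and Ge⁴⁺ are reversed: both in group 14 with the same charge; Ge⁴⁺ (period 4) has the smaller radius. No other neighbouring pair contradicts the periodic trends, so Ge⁴⁺ is the ion listed too late.

Ge⁴⁺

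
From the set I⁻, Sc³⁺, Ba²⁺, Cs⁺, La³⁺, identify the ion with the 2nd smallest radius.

La³⁺

Sc³⁺ has 18 e⁻ (Z=21), La³⁺ has 54 e⁻ (Z=57), Ba²⁺ has 54 e⁻ (Z=56), Cs⁺ has 54 e⁻ (Z=55), I⁻ has 54 e⁻ (Z=53). Sc³⁺ < La³⁺ (same group, period 4 vs 6); La³⁺ < Ba²⁺ (both 54 e⁻, Z=57>56); Ba²⁺ < Cs⁺ (isoelectronic, higher Z=56 is smaller); Cs⁺ < I⁻ (both 54 e⁻, Z=55>53).
Ordering: Sc³⁺ < La³⁺ < Ba²⁺ < Cs⁺ < I⁻. The 2nd smallest is La³⁺.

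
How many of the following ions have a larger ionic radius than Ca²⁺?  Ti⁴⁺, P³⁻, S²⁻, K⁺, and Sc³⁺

3

All of these have 18 electrons (isoelectronic). With the same electron cloud, the ion with the most protons pulls it in tightest. Nuclear charges: Ti⁴⁺ (Z=22), Sc³⁺ (Z=21), Ca²⁺ (Z=20), K⁺ (Z=19), S²⁻ (Z=16), P³⁻ (Z=15). Highest Z is smallest.
Placing each against Ca²⁺: smaller — Ti⁴⁺, Sc³⁺; larger — K⁺, S²⁻, P³⁻. So 3 are larger.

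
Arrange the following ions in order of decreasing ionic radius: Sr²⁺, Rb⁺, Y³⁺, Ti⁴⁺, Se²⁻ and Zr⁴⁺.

Electron counts and nuclear charges: Ti⁴⁺ (Z=22, 18 e⁻), Zr⁴⁺ (Z=40, 36 e⁻), Y³⁺ (Z=39, 36 e⁻), Sr²⁺ (Z=38, 36 e⁻), Rb⁺ (Z=37, 36 e⁻), Se²⁻ (Z=34, 36 e⁻). Ti⁴⁺ < Zr⁴⁺ (same group, 1 shell fewer); Zr⁴⁺ < Y³⁺ (both 36 e⁻, Z=40>39); Y³⁺ < Sr²⁺ (both 36 e⁻, Z=39>38); Sr²⁺ < Rb⁺ (both 36 e⁻, Z=38>37); Rb⁺ < Se²⁻ (isoelectronic, higher Z=37 is smaller).

Se²⁻ > Rb⁺ > Sr²⁺ > Y³⁺ > Zr⁴⁺ > Ti⁴⁺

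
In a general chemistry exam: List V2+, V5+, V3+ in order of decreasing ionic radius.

These are all V ions. Removing more electrons (higher positive charge) pulls the remaining electrons in closer, so V5+ is smallest and V2+ is largest.

V2+ > V3+ > V5+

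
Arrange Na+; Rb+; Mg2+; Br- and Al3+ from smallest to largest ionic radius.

Al3+ < Mg2+ < Na+ < Rb+ < Br-

Al3+: 10 e⁻, Z=13, Mg2+: 10 e⁻, Z=12, Na+: 10 e⁻, Z=11, Rb+: 36 e⁻, Z=37, Br-: 36 e⁻, Z=35. Al3+ < Mg2+ (isoelectronic, higher Z=13 is smaller); Mg2+ < Na+ (isoelectronic, higher Z=12 is smaller); Na+ < Rb+ (same group, 2 shells fewer); Rb+ < Br- (both 36 e⁻, Z=37>35).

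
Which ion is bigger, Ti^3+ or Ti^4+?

These are all Ti ions. Removing more electrons (higher positive charge) pulls the remaining electrons in closer, so Ti^4+ is smallest and Ti^3+ is largest.

Ti^3+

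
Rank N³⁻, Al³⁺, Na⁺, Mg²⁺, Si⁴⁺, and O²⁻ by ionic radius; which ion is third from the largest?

Na⁺

These species are isoelectronic with 10 electrons. The only difference is the number of protons: Si⁴⁺ (Z=14), Al³⁺ (Z=13), Mg²⁺ (Z=12), Na⁺ (Z=11), O²⁻ (Z=8), N³⁻ (Z=7). The strongest nuclear pull (Si⁴⁺) gives the smallest ion.
Full ascending order: Si⁴⁺ < Al³⁺ < Mg²⁺ < Na⁺ < O²⁻ < N³⁻. Counting from the largest, position 3 is Na⁺.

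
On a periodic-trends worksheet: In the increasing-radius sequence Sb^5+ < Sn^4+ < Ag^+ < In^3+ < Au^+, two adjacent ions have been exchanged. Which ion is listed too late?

Scanning neighbour by neighbour, only Ag^+/In^3+ violates a trend: they are isoelectronic (46 e⁻) and In has more protons than Ag (49 vs 47), making In^3+ smaller. That makes In^3+ the one sitting a position late relative to where it belongs.

In^3+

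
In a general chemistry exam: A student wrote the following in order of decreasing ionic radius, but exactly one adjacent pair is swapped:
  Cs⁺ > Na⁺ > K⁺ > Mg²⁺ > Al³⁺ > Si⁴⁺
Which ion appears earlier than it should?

Compare adjacent ions: same group and charge — period 3 sits above period 4, so Na⁺ is smaller — yet in this decreasing list Na⁺ sits before K⁺. Nothing else is reversed, so Na⁺ should move one place to the right.

Na⁺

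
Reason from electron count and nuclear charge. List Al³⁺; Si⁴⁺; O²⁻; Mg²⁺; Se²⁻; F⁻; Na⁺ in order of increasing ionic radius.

Si⁴⁺ < Al³⁺ < Mg²⁺ < Na⁺ < F⁻ < O²⁻ < Se²⁻

Si⁴⁺ (Z=14, 10 e⁻), Al³⁺ (Z=13, 10 e⁻), Mg²⁺ (Z=12, 10 e⁻), Na⁺ (Z=11, 10 e⁻), F⁻ (Z=9, 10 e⁻), O²⁻ (Z=8, 10 e⁻), Se²⁻ (Z=34, 36 e⁻). Si⁴⁺ < Al³⁺ (isoelectronic, higher Z=14 is smaller); Al³⁺ < Mg²⁺ (both 10 e⁻, Z=13>12); Mg²⁺ < Na⁺ (both 10 e⁻, Z=12>11); Na⁺ < F⁻ (both 10 e⁻, Z=11>9); F⁻ < O²⁻ (isoelectronic, higher Z=9 is smaller); O²⁻ < Se²⁻ (same group, period 2 vs 4).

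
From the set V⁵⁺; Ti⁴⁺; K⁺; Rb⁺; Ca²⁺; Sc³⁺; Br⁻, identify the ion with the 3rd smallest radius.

Sc³⁺

Electron counts and nuclear charges: V⁵⁺: 18 e⁻, Z=23, Ti⁴⁺: 18 e⁻, Z=22, Sc³⁺: 18 e⁻, Z=21, Ca²⁺: 18 e⁻, Z=20, K⁺: 18 e⁻, Z=19, Rb⁺: 36 e⁻, Z=37, Br⁻: 36 e⁻, Z=35. V⁵⁺ < Ti⁴⁺ (isoelectronic, higher Z=23 is smaller); Ti⁴⁺ < Sc³⁺ (both 18 e⁻, Z=22>21); Sc³⁺ < Ca²⁺ (isoelectronic, higher Z=21 is smaller); Ca²⁺ < K⁺ (both 18 e⁻, Z=20>19); K⁺ < Rb⁺ (same group, period 4 vs 5); Rb⁺ < Br⁻ (both 36 e⁻, Z=37>35).
Full ascending order: V⁵⁺ < Ti⁴⁺ < Sc³⁺ < Ca²⁺ < K⁺ < Rb⁺ < Br⁻. Counting from the smallest, position 3 is Sc³⁺.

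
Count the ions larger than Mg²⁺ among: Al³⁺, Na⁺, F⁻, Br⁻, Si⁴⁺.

3

First list Z and electron count for each: Si⁴⁺ (Z=14, 10 e⁻), Al³⁺ (Z=13, 10 e⁻), Mg²⁺ (Z=12, 10 e⁻), Na⁺ (Z=11, 10 e⁻), F⁻ (Z=9, 10 e⁻), Br⁻ (Z=35, 36 e⁻). Si⁴⁺ < Al³⁺ (both 10 e⁻, Z=14>13); Al³⁺ < Mg²⁺ (isoelectronic, higher Z=13 is smaller); Mg²⁺ < Na⁺ (isoelectronic, higher Z=12 is smaller); Na⁺ < F⁻ (isoelectronic, higher Z=11 is smaller); F⁻ < Br⁻ (same group, period 2 vs 4).
Placing each against Mg²⁺: smaller — Si⁴⁺, Al³⁺; larger — Na⁺, F⁻, Br⁻. Count: 3.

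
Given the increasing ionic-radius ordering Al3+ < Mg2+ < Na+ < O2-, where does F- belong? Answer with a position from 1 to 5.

4

These species are isoelectronic with 10 electrons. The only difference is the number of protons: Al3+ (Z=13), Mg2+ (Z=12), Na+ (Z=11), F- (Z=9), O2- (Z=8). The strongest nuclear pull (Al3+) gives the smallest ion.
Putting F- in gives Al3+ < Mg2+ < Na+ < F- < O2-; it lands at slot 4.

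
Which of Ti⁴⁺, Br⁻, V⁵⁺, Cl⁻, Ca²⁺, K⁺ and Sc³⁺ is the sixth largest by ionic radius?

Tabulating Z and e⁻: V⁵⁺ has 18 e⁻ (Z=23), Ti⁴⁺ has 18 e⁻ (Z=22), Sc³⁺ has 18 e⁻ (Z=21), Ca²⁺ has 18 e⁻ (Z=20), K⁺ has 18 e⁻ (Z=19), Cl⁻ has 18 e⁻ (Z=17), Br⁻ has 36 e⁻ (Z=35). V⁵⁺ < Ti⁴⁺ (both 18 e⁻, Z=23>22); Ti⁴⁺ < Sc³⁺ (both 18 e⁻, Z=22>21); Sc³⁺ < Ca²⁺ (both 18 e⁻, Z=21>20); Ca²⁺ < K⁺ (both 18 e⁻, Z=20>19); K⁺ < Cl⁻ (isoelectronic, higher Z=19 is smaller); Cl⁻ < Br⁻ (same group, period 3 vs 4).
So the order is V⁵⁺ < Ti⁴⁺ < Sc³⁺ < Ca²⁺ < K⁺ < Cl⁻ < Br⁻; the 6th-largest ion is Ti⁴⁺.

Ti⁴⁺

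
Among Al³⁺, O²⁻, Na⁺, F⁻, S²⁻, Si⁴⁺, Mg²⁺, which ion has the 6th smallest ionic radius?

O²⁻

Si⁴⁺: 10 e⁻, Z=14, Al³⁺: 10 e⁻, Z=13, Mg²⁺: 10 e⁻, Z=12, Na⁺: 10 e⁻, Z=11, F⁻: 10 e⁻, Z=9, O²⁻: 10 e⁻, Z=8, S²⁻: 18 e⁻, Z=16. Si⁴⁺ < Al³⁺ (both 10 e⁻, Z=14>13); Al³⁺ < Mg²⁺ (isoelectronic, higher Z=13 is smaller); Mg²⁺ < Na⁺ (both 10 e⁻, Z=12>11); Na⁺ < F⁻ (both 10 e⁻, Z=11>9); F⁻ < O²⁻ (both 10 e⁻, Z=9>8); O²⁻ < S²⁻ (same group, 1 shell fewer).
Full ascending order: Si⁴⁺ < Al³⁺ < Mg²⁺ < Na⁺ < F⁻ < O²⁻ < S²⁻. Counting from the smallest, position 6 is O²⁻.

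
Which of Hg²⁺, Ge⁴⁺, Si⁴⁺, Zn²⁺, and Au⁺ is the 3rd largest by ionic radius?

Zn²⁺

Electron counts and nuclear charges: Si⁴⁺: 10 e⁻, Z=14, Ge⁴⁺: 28 e⁻, Z=32, Zn²⁺: 28 e⁻, Z=30, Hg²⁺: 78 e⁻, Z=80, Au⁺: 78 e⁻, Z=79. Si⁴⁺ < Ge⁴⁺ (same group, 1 shell fewer); Ge⁴⁺ < Zn²⁺ (isoelectronic, higher Z=32 is smaller); Zn²⁺ < Hg²⁺ (same group, 2 shells fewer); Hg²⁺ < Au⁺ (both 78 e⁻, Z=80>79).
Full ascending order: Si⁴⁺ < Ge⁴⁺ < Zn²⁺ < Hg²⁺ < Au⁺. Counting from the largest, position 3 is Zn²⁺.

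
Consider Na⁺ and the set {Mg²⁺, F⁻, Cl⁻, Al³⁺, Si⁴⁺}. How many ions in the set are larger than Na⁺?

Tabulating Z and e⁻: Si⁴⁺: 10 e⁻, Z=14, Al³⁺: 10 e⁻, Z=13, Mg²⁺: 10 e⁻, Z=12, Na⁺: 10 e⁻, Z=11, F⁻: 10 e⁻, Z=9, Cl⁻: 18 e⁻, Z=17. Si⁴⁺ < Al³⁺ (both 10 e⁻, Z=14>13); Al³⁺ < Mg²⁺ (both 10 e⁻, Z=13>12); Mg²⁺ < Na⁺ (isoelectronic, higher Z=12 is smaller); Na⁺ < F⁻ (both 10 e⁻, Z=11>9); F⁻ < Cl⁻ (same group, period 2 vs 3).
Placing each against Na⁺: smaller — Si⁴⁺, Al³⁺, Mg²⁺; larger — F⁻, Cl⁻. That's 2.

2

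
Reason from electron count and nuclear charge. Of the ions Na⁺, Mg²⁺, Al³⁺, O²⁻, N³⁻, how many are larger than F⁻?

These species are isoelectronic with 10 electrons. The only difference is the number of protons: Al³⁺ (Z=13), Mg²⁺ (Z=12), Na⁺ (Z=11), F⁻ (Z=9), O²⁻ (Z=8), N³⁻ (Z=7). The strongest nuclear pull (Al³⁺) gives the smallest ion.
Relative to F⁻, the ions that are larger are O²⁻, N³⁻. So 2 are larger.

2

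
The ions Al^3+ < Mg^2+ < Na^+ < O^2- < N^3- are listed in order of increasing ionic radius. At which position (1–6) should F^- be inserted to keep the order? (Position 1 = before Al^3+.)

4

These species are isoelectronic with 10 electrons. The only difference is the number of protons: Al^3+ (Z=13), Mg^2+ (Z=12), Na^+ (Z=11), F^- (Z=9), O^2- (Z=8), N^3- (Z=7). The strongest nuclear pull (Al^3+) gives the smallest ion.
Putting F^- in gives Al^3+ < Mg^2+ < Na^+ < F^- < O^2- < N^3-; it lands at slot 4.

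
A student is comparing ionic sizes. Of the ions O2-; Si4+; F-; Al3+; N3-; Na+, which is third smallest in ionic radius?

Isoelectronic series (10 e⁻ each). Size is set by nuclear charge: more protons means a smaller ion. Si4+ (Z=14), Al3+ (Z=13), Na+ (Z=11), F- (Z=9), O2- (Z=8), N3- (Z=7).
That gives Si4+ < Al3+ < Na+ < F- < O2- < N3-. From the smallest end, number 3 is Na+.

Na+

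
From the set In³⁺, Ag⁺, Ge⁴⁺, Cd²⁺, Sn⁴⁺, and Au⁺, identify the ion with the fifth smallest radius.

Tabulating Z and e⁻: Ge⁴⁺: 28 e⁻, Z=32, Sn⁴⁺: 46 e⁻, Z=50, In³⁺: 46 e⁻, Z=49, Cd²⁺: 46 e⁻, Z=48, Ag⁺: 46 e⁻, Z=47, Au⁺: 78 e⁻, Z=79. Ge⁴⁺ < Sn⁴⁺ (same group, period 4 vs 5); Sn⁴⁺ < In³⁺ (isoelectronic, higher Z=50 is smaller); In³⁺ < Cd²⁺ (both 46 e⁻, Z=49>48); Cd²⁺ < Ag⁺ (both 46 e⁻, Z=48>47); Ag⁺ < Au⁺ (same group, 1 shell fewer).
Ordering: Ge⁴⁺ < Sn⁴⁺ < In³⁺ < Cd²⁺ < Ag⁺ < Au⁺. The fifth smallest is Ag⁺.

Ag⁺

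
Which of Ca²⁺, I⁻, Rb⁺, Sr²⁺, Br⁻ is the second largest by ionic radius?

Work out protons and electrons: Ca²⁺ has 18 e⁻ (Z=20), Sr²⁺ has 36 e⁻ (Z=38), Rb⁺ has 36 e⁻ (Z=37), Br⁻ has 36 e⁻ (Z=35), I⁻ has 54 e⁻ (Z=53). Ca²⁺ < Sr²⁺ (same group, 1 shell fewer); Sr²⁺ < Rb⁺ (isoelectronic, higher Z=38 is smaller); Rb⁺ < Br⁻ (isoelectronic, higher Z=37 is smaller); Br⁻ < I⁻ (same group, period 4 vs 5).
So the order is Ca²⁺ < Sr²⁺ < Rb⁺ < Br⁻ < I⁻; the 2nd-largest ion is Br⁻.

Br⁻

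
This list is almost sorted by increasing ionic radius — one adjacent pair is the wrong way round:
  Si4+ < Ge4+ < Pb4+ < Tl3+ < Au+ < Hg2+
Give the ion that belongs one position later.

Au+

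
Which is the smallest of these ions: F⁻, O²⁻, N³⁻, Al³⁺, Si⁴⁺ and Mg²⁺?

Each ion has 10 electrons. The ranking follows nuclear charge in reverse — greater Z gives a smaller radius. Si⁴⁺ (Z=14), Al³⁺ (Z=13), Mg²⁺ (Z=12), F⁻ (Z=9), O²⁻ (Z=8), N³⁻ (Z=7).

Si⁴⁺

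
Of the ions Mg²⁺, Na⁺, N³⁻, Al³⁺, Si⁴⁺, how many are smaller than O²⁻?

4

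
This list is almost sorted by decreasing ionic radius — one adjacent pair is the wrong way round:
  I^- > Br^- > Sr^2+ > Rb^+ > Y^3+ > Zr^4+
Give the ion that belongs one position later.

Sr^2+

Check each adjacent pair. Sr^2+ and Rb^+ are reversed: Sr^2+ and Rb^+ share 36 electrons; the higher nuclear charge on Sr (Z=38) contracts it more, so Sr^2+ < Rb^+. No other neighbouring pair contradicts the periodic trends, so Sr^2+ is the ion listed too early.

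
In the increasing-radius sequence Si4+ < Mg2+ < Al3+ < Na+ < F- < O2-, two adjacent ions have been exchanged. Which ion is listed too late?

Al3+

The pair Mg2+, Al3+ is the wrong way round — they are isoelectronic (10 e⁻) and Al has more protons than Mg (13 vs 12), making Al3+ smaller. All other adjacent pairs agree with periodic trends, so Al3+ is the misplaced ion.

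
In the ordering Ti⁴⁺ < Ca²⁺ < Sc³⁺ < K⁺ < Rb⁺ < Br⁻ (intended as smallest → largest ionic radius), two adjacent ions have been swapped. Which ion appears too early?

Ca²⁺

Check each adjacent pair. Ca²⁺ and Sc³⁺ are reversed: Sc³⁺ and Ca²⁺ share 18 electrons; the higher nuclear charge on Sc (Z=21) contracts it more, so Sc³⁺ < Ca²⁺. No other neighbouring pair contradicts the periodic trends, so Ca²⁺ is the ion listed too early.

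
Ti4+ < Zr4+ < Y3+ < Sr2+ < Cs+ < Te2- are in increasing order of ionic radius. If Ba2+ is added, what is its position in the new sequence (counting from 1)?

5

Tabulating Z and e⁻: Ti4+ (Z=22, 18 e⁻), Zr4+ (Z=40, 36 e⁻), Y3+ (Z=39, 36 e⁻), Sr2+ (Z=38, 36 e⁻), Ba2+ (Z=56, 54 e⁻), Cs+ (Z=55, 54 e⁻), Te2- (Z=52, 54 e⁻). Ti4+ < Zr4+ (same group, 1 shell fewer); Zr4+ < Y3+ (both 36 e⁻, Z=40>39); Y3+ < Sr2+ (both 36 e⁻, Z=39>38); Sr2+ < Ba2+ (same group, period 5 vs 6); Ba2+ < Cs+ (isoelectronic, higher Z=56 is smaller); Cs+ < Te2- (isoelectronic, higher Z=55 is smaller).
Putting Ba2+ in gives Ti4+ < Zr4+ < Y3+ < Sr2+ < Ba2+ < Cs+ < Te2-; it lands at slot 5.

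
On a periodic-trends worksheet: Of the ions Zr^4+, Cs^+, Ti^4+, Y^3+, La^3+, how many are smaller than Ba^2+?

Electron counts and nuclear charges: Ti^4+: 18 e⁻, Z=22, Zr^4+: 36 e⁻, Z=40, Y^3+: 36 e⁻, Z=39, La^3+: 54 e⁻, Z=57, Ba^2+: 54 e⁻, Z=56, Cs^+: 54 e⁻, Z=55. Ti^4+ < Zr^4+ (same group, 1 shell fewer); Zr^4+ < Y^3+ (both 36 e⁻, Z=40>39); Y^3+ < La^3+ (same group, 1 shell fewer); La^3+ < Ba^2+ (both 54 e⁻, Z=57>56); Ba^2+ < Cs^+ (isoelectronic, higher Z=56 is smaller).
Overall: Ti^4+ < Zr^4+ < Y^3+ < La^3+ < Ba^2+ < Cs^+. Ba^2+ has 4 below it and 1 above. Count: 4.

4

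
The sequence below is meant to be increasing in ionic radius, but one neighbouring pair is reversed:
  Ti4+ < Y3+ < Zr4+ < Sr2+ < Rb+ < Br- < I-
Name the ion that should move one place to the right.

Compare adjacent ions: they are isoelectronic (36 e⁻) and Zr has more protons than Y (40 vs 39), making Zr4+ smaller — yet in this increasing list Y3+ sits before Zr4+. Nothing else is reversed, so Y3+ should move one place to the right.

Y3+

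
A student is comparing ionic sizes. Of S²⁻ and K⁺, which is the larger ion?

All of these have 18 electrons (isoelectronic). With the same electron cloud, the ion with the most protons pulls it in tightest. Nuclear charges: K⁺ (Z=19), S²⁻ (Z=16). Highest Z is smallest.

S²⁻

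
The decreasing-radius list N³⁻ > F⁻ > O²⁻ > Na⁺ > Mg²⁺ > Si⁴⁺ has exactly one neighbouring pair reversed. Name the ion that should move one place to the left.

O²⁻

Check each adjacent pair. F⁻ and O²⁻ are reversed: both have 10 electrons but Z(F)=9 > Z(O)=8, so F⁻ should be the smaller of the two. No other neighbouring pair contradicts the periodic trends, so O²⁻ is the ion listed too late.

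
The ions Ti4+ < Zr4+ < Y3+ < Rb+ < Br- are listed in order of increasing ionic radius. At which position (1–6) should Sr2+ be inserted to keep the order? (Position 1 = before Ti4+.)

4

First list Z and electron count for each: Ti4+: 18 e⁻, Z=22, Zr4+: 36 e⁻, Z=40, Y3+: 36 e⁻, Z=39, Sr2+: 36 e⁻, Z=38, Rb+: 36 e⁻, Z=37, Br-: 36 e⁻, Z=35. Ti4+ < Zr4+ (same group, 1 shell fewer); Zr4+ < Y3+ (isoelectronic, higher Z=40 is smaller); Y3+ < Sr2+ (both 36 e⁻, Z=39>38); Sr2+ < Rb+ (both 36 e⁻, Z=38>37); Rb+ < Br- (isoelectronic, higher Z=37 is smaller).
Putting Sr2+ in gives Ti4+ < Zr4+ < Y3+ < Sr2+ < Rb+ < Br-; it lands at slot 4.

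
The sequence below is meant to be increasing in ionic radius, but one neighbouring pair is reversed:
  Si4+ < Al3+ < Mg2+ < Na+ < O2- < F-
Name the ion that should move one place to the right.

O2-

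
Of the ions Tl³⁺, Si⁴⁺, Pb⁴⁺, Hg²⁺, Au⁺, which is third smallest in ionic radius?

Tl³⁺

First list Z and electron count for each: Si⁴⁺: 10 e⁻, Z=14, Pb⁴⁺: 78 e⁻, Z=82, Tl³⁺: 78 e⁻, Z=81, Hg²⁺: 78 e⁻, Z=80, Au⁺: 78 e⁻, Z=79. Si⁴⁺ < Pb⁴⁺ (same group, 3 shells fewer); Pb⁴⁺ < Tl³⁺ (both 78 e⁻, Z=82>81); Tl³⁺ < Hg²⁺ (isoelectronic, higher Z=81 is smaller); Hg²⁺ < Au⁺ (isoelectronic, higher Z=80 is smaller).
Full ascending order: Si⁴⁺ < Pb⁴⁺ < Tl³⁺ < Hg²⁺ < Au⁺. Counting from the smallest, position 3 is Tl³⁺.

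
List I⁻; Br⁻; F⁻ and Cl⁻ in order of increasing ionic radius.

All are in the same group with charge -1. Radius grows down the group as n (the outermost shell) increases.

F⁻ < Cl⁻ < Br⁻ < I⁻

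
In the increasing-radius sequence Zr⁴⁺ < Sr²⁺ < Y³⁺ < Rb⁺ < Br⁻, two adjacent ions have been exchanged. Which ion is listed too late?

Compare adjacent ions: both have 36 electrons but Z(Y)=39 > Z(Sr)=38, so Y³⁺ should be the smaller of the two — yet in this increasing list Sr²⁺ sits before Y³⁺. Nothing else is reversed, so Y³⁺ should move one place to the left.

Y³⁺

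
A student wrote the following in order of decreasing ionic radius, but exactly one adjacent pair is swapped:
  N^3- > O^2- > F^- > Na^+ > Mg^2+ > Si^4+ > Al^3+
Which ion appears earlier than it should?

Compare adjacent ions: Si^4+ and Al^3+ share 10 electrons; the higher nuclear charge on Si (Z=14) contracts it more, so Si^4+ < Al^3+ — yet in this decreasing list Si^4+ sits before Al^3+. Nothing else is reversed, so Si^4+ should move one place to the right.

Si^4+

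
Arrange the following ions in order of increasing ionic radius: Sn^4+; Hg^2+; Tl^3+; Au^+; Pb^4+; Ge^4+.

Ge^4+ < Sn^4+ < Pb^4+ < Tl^3+ < Hg^2+ < Au^+

Electron counts and nuclear charges: Ge^4+ (Z=32, 28 e⁻), Sn^4+ (Z=50, 46 e⁻), Pb^4+ (Z=82, 78 e⁻), Tl^3+ (Z=81, 78 e⁻), Hg^2+ (Z=80, 78 e⁻), Au^+ (Z=79, 78 e⁻). Ge^4+ < Sn^4+ (same group, 1 shell fewer); Sn^4+ < Pb^4+ (same group, 1 shell fewer); Pb^4+ < Tl^3+ (isoelectronic, higher Z=82 is smaller); Tl^3+ < Hg^2+ (both 78 e⁻, Z=81>80); Hg^2+ < Au^+ (isoelectronic, higher Z=80 is smaller).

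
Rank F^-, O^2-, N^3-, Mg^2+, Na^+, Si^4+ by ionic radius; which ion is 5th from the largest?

Mg^2+

Isoelectronic series (10 e⁻ each). Size is set by nuclear charge: more protons means a smaller ion. Si^4+ (Z=14), Mg^2+ (Z=12), Na^+ (Z=11), F^- (Z=9), O^2- (Z=8), N^3- (Z=7).
That gives Si^4+ < Mg^2+ < Na^+ < F^- < O^2- < N^3-. From the largest end, number 5 is Mg^2+.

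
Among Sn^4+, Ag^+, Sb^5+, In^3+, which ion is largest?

Ag^+

These species are isoelectronic with 46 electrons. The only difference is the number of protons: Sb^5+ (Z=51), Sn^4+ (Z=50), In^3+ (Z=49), Ag^+ (Z=47). The strongest nuclear pull (Sb^5+) gives the smallest ion.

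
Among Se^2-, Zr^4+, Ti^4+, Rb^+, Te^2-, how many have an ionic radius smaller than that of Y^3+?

2

Electron counts and nuclear charges: Ti^4+ (Z=22, 18 e⁻), Zr^4+ (Z=40, 36 e⁻), Y^3+ (Z=39, 36 e⁻), Rb^+ (Z=37, 36 e⁻), Se^2- (Z=34, 36 e⁻), Te^2- (Z=52, 54 e⁻). Ti^4+ < Zr^4+ (same group, period 4 vs 5); Zr^4+ < Y^3+ (isoelectronic, higher Z=40 is smaller); Y^3+ < Rb^+ (isoelectronic, higher Z=39 is smaller); Rb^+ < Se^2- (both 36 e⁻, Z=37>34); Se^2- < Te^2- (same group, 1 shell fewer).
Placing each against Y^3+: smaller — Ti^4+, Zr^4+; larger — Rb^+, Se^2-, Te^2-. That's 2.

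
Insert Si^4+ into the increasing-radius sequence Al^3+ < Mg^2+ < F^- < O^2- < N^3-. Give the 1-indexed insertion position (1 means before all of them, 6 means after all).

1

All of these have 10 electrons (isoelectronic). With the same electron cloud, the ion with the most protons pulls it in tightest. Nuclear charges: Si^4+ (Z=14), Al^3+ (Z=13), Mg^2+ (Z=12), F^- (Z=9), O^2- (Z=8), N^3- (Z=7). Highest Z is smallest.
With Si^4+ included the full order is Si^4+ < Al^3+ < Mg^2+ < F^- < O^2- < N^3-, so it takes position 1.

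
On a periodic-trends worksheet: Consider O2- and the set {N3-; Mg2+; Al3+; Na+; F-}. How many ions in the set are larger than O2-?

1

All of these have 10 electrons (isoelectronic). With the same electron cloud, the ion with the most protons pulls it in tightest. Nuclear charges: Al3+ (Z=13), Mg2+ (Z=12), Na+ (Z=11), F- (Z=9), O2- (Z=8), N3- (Z=7). Highest Z is smallest.
Ordering all of them (including O2-) by radius gives Al3+ < Mg2+ < Na+ < F- < O2- < N3-. That's 1.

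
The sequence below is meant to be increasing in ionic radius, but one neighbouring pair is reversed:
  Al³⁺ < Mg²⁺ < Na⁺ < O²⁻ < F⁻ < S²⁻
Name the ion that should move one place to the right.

O²⁻

Scanning neighbour by neighbour, only O²⁻/F⁻ violates a trend: they are isoelectronic (10 e⁻) and F has more protons than O (9 vs 8), making F⁻ smaller. That makes O²⁻ the one sitting a position early relative to where it belongs.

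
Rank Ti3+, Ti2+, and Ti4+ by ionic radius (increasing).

Ti4+ < Ti3+ < Ti2+

For a single element, ionic radius drops as positive charge rises — Ti4+ < Ti2+.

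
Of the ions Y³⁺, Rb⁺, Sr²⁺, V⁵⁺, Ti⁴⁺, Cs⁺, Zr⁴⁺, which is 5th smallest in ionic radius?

Sr²⁺

Work out protons and electrons: V⁵⁺ has 18 e⁻ (Z=23), Ti⁴⁺ has 18 e⁻ (Z=22), Zr⁴⁺ has 36 e⁻ (Z=40), Y³⁺ has 36 e⁻ (Z=39), Sr²⁺ has 36 e⁻ (Z=38), Rb⁺ has 36 e⁻ (Z=37), Cs⁺ has 54 e⁻ (Z=55). V⁵⁺ < Ti⁴⁺ (isoelectronic, higher Z=23 is smaller); Ti⁴⁺ < Zr⁴⁺ (same group, 1 shell fewer); Zr⁴⁺ < Y³⁺ (both 36 e⁻, Z=40>39); Y³⁺ < Sr²⁺ (isoelectronic, higher Z=39 is smaller); Sr²⁺ < Rb⁺ (both 36 e⁻, Z=38>37); Rb⁺ < Cs⁺ (same group, period 5 vs 6).
That gives V⁵⁺ < Ti⁴⁺ < Zr⁴⁺ < Y³⁺ < Sr²⁺ < Rb⁺ < Cs⁺. From the smallest end, number 5 is Sr²⁺.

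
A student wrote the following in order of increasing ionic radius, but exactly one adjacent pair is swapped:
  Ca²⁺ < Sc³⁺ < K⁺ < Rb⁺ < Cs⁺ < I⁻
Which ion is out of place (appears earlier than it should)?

The pair Ca²⁺, Sc³⁺ is the wrong way round — both have 18 electrons but Z(Sc)=21 > Z(Ca)=20, so Sc³⁺ should be the smaller of the two. All other adjacent pairs agree with periodic trends, so Ca²⁺ is the misplaced ion.

Ca²⁺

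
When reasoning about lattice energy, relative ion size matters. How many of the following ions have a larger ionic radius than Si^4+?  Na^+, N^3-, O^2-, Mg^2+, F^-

Each ion has 10 electrons. The ranking follows nuclear charge in reverse — greater Z gives a smaller radius. Si^4+ (Z=14), Mg^2+ (Z=12), Na^+ (Z=11), F^- (Z=9), O^2- (Z=8), N^3- (Z=7).
Overall: Si^4+ < Mg^2+ < Na^+ < F^- < O^2- < N^3-. Si^4+ has 0 below it and 5 above. That's 5.

5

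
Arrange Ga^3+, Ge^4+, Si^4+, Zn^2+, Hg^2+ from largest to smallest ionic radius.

Si^4+ (Z=14, 10 e⁻), Ge^4+ (Z=32, 28 e⁻), Ga^3+ (Z=31, 28 e⁻), Zn^2+ (Z=30, 28 e⁻), Hg^2+ (Z=80, 78 e⁻). Si^4+ < Ge^4+ (same group, period 3 vs 4); Ge^4+ < Ga^3+ (isoelectronic, higher Z=32 is smaller); Ga^3+ < Zn^2+ (isoelectronic, higher Z=31 is smaller); Zn^2+ < Hg^2+ (same group, period 4 vs 6).

Hg^2+ > Zn^2+ > Ga^3+ > Ge^4+ > Si^4+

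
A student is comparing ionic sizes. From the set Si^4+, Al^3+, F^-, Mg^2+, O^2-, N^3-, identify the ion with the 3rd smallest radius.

Mg^2+

All of these have 10 electrons (isoelectronic). With the same electron cloud, the ion with the most protons pulls it in tightest. Nuclear charges: Si^4+ (Z=14), Al^3+ (Z=13), Mg^2+ (Z=12), F^- (Z=9), O^2- (Z=8), N^3- (Z=7). Highest Z is smallest.
That gives Si^4+ < Al^3+ < Mg^2+ < F^- < O^2- < N^3-. From the smallest end, number 3 is Mg^2+.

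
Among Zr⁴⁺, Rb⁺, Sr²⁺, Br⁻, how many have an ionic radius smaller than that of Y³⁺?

1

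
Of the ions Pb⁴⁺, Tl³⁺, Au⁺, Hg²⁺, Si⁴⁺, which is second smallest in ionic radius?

Pb⁴⁺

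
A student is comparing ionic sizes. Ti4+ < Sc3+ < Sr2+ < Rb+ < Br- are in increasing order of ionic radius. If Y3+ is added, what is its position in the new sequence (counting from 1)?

3

Tabulating Z and e⁻: Ti4+ (Z=22, 18 e⁻), Sc3+ (Z=21, 18 e⁻), Y3+ (Z=39, 36 e⁻), Sr2+ (Z=38, 36 e⁻), Rb+ (Z=37, 36 e⁻), Br- (Z=35, 36 e⁻). Ti4+ < Sc3+ (both 18 e⁻, Z=22>21); Sc3+ < Y3+ (same group, period 4 vs 5); Y3+ < Sr2+ (both 36 e⁻, Z=39>38); Sr2+ < Rb+ (isoelectronic, higher Z=38 is smaller); Rb+ < Br- (both 36 e⁻, Z=37>35).
With Y3+ included the full order is Ti4+ < Sc3+ < Y3+ < Sr2+ < Rb+ < Br-, so it takes position 3.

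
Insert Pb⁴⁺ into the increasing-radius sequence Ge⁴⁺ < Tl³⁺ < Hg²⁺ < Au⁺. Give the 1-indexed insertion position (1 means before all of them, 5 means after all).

2

Ge⁴⁺ (Z=32, 28 e⁻), Pb⁴⁺ (Z=82, 78 e⁻), Tl³⁺ (Z=81, 78 e⁻), Hg²⁺ (Z=80, 78 e⁻), Au⁺ (Z=79, 78 e⁻). Ge⁴⁺ < Pb⁴⁺ (same group, period 4 vs 6); Pb⁴⁺ < Tl³⁺ (isoelectronic, higher Z=82 is smaller); Tl³⁺ < Hg²⁺ (both 78 e⁻, Z=81>80); Hg²⁺ < Au⁺ (isoelectronic, higher Z=80 is smaller).
Merged order: Ge⁴⁺ < Pb⁴⁺ < Tl³⁺ < Hg²⁺ < Au⁺ — Pb⁴⁺ is number 2.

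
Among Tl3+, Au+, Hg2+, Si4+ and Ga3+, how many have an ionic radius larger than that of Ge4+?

4

Tabulating Z and e⁻: Si4+ (Z=14, 10 e⁻), Ge4+ (Z=32, 28 e⁻), Ga3+ (Z=31, 28 e⁻), Tl3+ (Z=81, 78 e⁻), Hg2+ (Z=80, 78 e⁻), Au+ (Z=79, 78 e⁻). Si4+ < Ge4+ (same group, 1 shell fewer); Ge4+ < Ga3+ (both 28 e⁻, Z=32>31); Ga3+ < Tl3+ (same group, 2 shells fewer); Tl3+ < Hg2+ (both 78 e⁻, Z=81>80); Hg2+ < Au+ (both 78 e⁻, Z=80>79).
Overall: Si4+ < Ge4+ < Ga3+ < Tl3+ < Hg2+ < Au+. Ge4+ has 1 below it and 4 above. That's 4.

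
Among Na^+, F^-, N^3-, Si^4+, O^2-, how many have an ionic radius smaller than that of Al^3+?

1

Isoelectronic series (10 e⁻ each). Size is set by nuclear charge: more protons means a smaller ion. Si^4+ (Z=14), Al^3+ (Z=13), Na^+ (Z=11), F^- (Z=9), O^2- (Z=8), N^3- (Z=7).
Relative to Al^3+, the ions that are smaller are Si^4+. So 1 is smaller.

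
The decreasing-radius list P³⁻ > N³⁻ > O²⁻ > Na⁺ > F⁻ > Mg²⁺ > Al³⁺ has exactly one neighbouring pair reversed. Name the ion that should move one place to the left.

F⁻

Scanning neighbour by neighbour, only Na⁺/F⁻ violates a trend: they are isoelectronic (10 e⁻) and Na has more protons than F (11 vs 9), making Na⁺ smaller. That makes F⁻ the one sitting a position late relative to where it belongs.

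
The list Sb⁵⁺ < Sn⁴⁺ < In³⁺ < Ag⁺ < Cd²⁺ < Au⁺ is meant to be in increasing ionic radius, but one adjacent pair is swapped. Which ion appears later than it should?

Cd²⁺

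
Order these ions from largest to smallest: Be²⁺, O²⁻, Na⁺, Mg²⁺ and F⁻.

O²⁻ > F⁻ > Na⁺ > Mg²⁺ > Be²⁺

Be²⁺ has 2 e⁻ (Z=4), Mg²⁺ has 10 e⁻ (Z=12), Na⁺ has 10 e⁻ (Z=11), F⁻ has 10 e⁻ (Z=9), O²⁻ has 10 e⁻ (Z=8). Be²⁺ < Mg²⁺ (same group, 1 shell fewer); Mg²⁺ < Na⁺ (isoelectronic, higher Z=12 is smaller); Na⁺ < F⁻ (both 10 e⁻, Z=11>9); F⁻ < O²⁻ (isoelectronic, higher Z=9 is smaller).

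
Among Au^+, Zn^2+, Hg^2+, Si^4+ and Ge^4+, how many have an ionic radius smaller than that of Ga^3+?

2

Tabulating Z and e⁻: Si^4+ (Z=14, 10 e⁻), Ge^4+ (Z=32, 28 e⁻), Ga^3+ (Z=31, 28 e⁻), Zn^2+ (Z=30, 28 e⁻), Hg^2+ (Z=80, 78 e⁻), Au^+ (Z=79, 78 e⁻). Si^4+ < Ge^4+ (same group, period 3 vs 4); Ge^4+ < Ga^3+ (both 28 e⁻, Z=32>31); Ga^3+ < Zn^2+ (isoelectronic, higher Z=31 is smaller); Zn^2+ < Hg^2+ (same group, 2 shells fewer); Hg^2+ < Au^+ (both 78 e⁻, Z=80>79).
Overall: Si^4+ < Ge^4+ < Ga^3+ < Zn^2+ < Hg^2+ < Au^+. Ga^3+ has 2 below it and 3 above. Count: 2.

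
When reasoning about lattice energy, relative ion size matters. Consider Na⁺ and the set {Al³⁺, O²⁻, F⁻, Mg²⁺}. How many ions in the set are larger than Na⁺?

2

Isoelectronic series (10 e⁻ each). Size is set by nuclear charge: more protons means a smaller ion. Al³⁺ (Z=13), Mg²⁺ (Z=12), Na⁺ (Z=11), F⁻ (Z=9), O²⁻ (Z=8).
Relative to Na⁺, the ions that are larger are F⁻, O²⁻. That's 2.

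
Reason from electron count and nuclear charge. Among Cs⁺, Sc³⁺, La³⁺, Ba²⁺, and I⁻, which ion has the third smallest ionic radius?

Ba²⁺

Tabulating Z and e⁻: Sc³⁺: 18 e⁻, Z=21, La³⁺: 54 e⁻, Z=57, Ba²⁺: 54 e⁻, Z=56, Cs⁺: 54 e⁻, Z=55, I⁻: 54 e⁻, Z=53. Sc³⁺ < La³⁺ (same group, period 4 vs 6); La³⁺ < Ba²⁺ (isoelectronic, higher Z=57 is smaller); Ba²⁺ < Cs⁺ (both 54 e⁻, Z=56>55); Cs⁺ < I⁻ (both 54 e⁻, Z=55>53).
So the order is Sc³⁺ < La³⁺ < Ba²⁺ < Cs⁺ < I⁻; the 3rd-smallest ion is Ba²⁺.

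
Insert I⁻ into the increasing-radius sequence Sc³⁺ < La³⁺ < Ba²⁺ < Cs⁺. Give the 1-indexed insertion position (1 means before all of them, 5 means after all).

Electron counts and nuclear charges: Sc³⁺: 18 e⁻, Z=21, La³⁺: 54 e⁻, Z=57, Ba²⁺: 54 e⁻, Z=56, Cs⁺: 54 e⁻, Z=55, I⁻: 54 e⁻, Z=53. Sc³⁺ < La³⁺ (same group, period 4 vs 6); La³⁺ < Ba²⁺ (both 54 e⁻, Z=57>56); Ba²⁺ < Cs⁺ (both 54 e⁻, Z=56>55); Cs⁺ < I⁻ (isoelectronic, higher Z=55 is smaller).
Merged order: Sc³⁺ < La³⁺ < Ba²⁺ < Cs⁺ < I⁻ — I⁻ is number 5.

5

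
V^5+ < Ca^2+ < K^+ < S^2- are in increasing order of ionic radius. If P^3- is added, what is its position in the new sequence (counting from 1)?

5

These species are isoelectronic with 18 electrons. The only difference is the number of protons: V^5+ (Z=23), Ca^2+ (Z=20), K^+ (Z=19), S^2- (Z=16), P^3- (Z=15). The strongest nuclear pull (V^5+) gives the smallest ion.
The complete sequence is V^5+ < Ca^2+ < K^+ < S^2- < P^3-. P^3- sits at position 5.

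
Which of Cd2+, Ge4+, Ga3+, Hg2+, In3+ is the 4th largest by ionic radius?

Ge4+: 28 e⁻, Z=32, Ga3+: 28 e⁻, Z=31, In3+: 46 e⁻, Z=49, Cd2+: 46 e⁻, Z=48, Hg2+: 78 e⁻, Z=80. Ge4+ < Ga3+ (isoelectronic, higher Z=32 is smaller); Ga3+ < In3+ (same group, period 4 vs 5); In3+ < Cd2+ (both 46 e⁻, Z=49>48); Cd2+ < Hg2+ (same group, 1 shell fewer).
That gives Ge4+ < Ga3+ < In3+ < Cd2+ < Hg2+. From the largest end, number 4 is Ga3+.

Ga3+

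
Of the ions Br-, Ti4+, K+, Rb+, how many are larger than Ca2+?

Ti4+: 18 e⁻, Z=22, Ca2+: 18 e⁻, Z=20, K+: 18 e⁻, Z=19, Rb+: 36 e⁻, Z=37, Br-: 36 e⁻, Z=35. Ti4+ < Ca2+ (both 18 e⁻, Z=22>20); Ca2+ < K+ (isoelectronic, higher Z=20 is smaller); K+ < Rb+ (same group, period 4 vs 5); Rb+ < Br- (isoelectronic, higher Z=37 is smaller).
Relative to Ca2+, the ions that are larger are K+, Rb+, Br-. That's 3.

3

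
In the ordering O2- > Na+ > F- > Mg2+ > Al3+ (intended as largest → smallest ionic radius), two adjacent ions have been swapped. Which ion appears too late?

F-

Compare adjacent ions: both have 10 electrons but Z(Na)=11 > Z(F)=9, so Na+ should be the smaller of the two — yet in this decreasing list Na+ sits before F-. Nothing else is reversed, so F- should move one place to the left.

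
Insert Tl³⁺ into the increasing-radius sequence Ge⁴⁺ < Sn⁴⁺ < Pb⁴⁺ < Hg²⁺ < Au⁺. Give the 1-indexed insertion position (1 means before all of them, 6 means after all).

4

First list Z and electron count for each: Ge⁴⁺: 28 e⁻, Z=32, Sn⁴⁺: 46 e⁻, Z=50, Pb⁴⁺: 78 e⁻, Z=82, Tl³⁺: 78 e⁻, Z=81, Hg²⁺: 78 e⁻, Z=80, Au⁺: 78 e⁻, Z=79. Ge⁴⁺ < Sn⁴⁺ (same group, period 4 vs 5); Sn⁴⁺ < Pb⁴⁺ (same group, 1 shell fewer); Pb⁴⁺ < Tl³⁺ (both 78 e⁻, Z=82>81); Tl³⁺ < Hg²⁺ (isoelectronic, higher Z=81 is smaller); Hg²⁺ < Au⁺ (isoelectronic, higher Z=80 is smaller).
With Tl³⁺ included the full order is Ge⁴⁺ < Sn⁴⁺ < Pb⁴⁺ < Tl³⁺ < Hg²⁺ < Au⁺, so it takes position 4.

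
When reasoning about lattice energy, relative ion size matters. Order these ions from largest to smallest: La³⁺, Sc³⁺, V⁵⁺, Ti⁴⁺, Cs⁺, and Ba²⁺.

Cs⁺ > Ba²⁺ > La³⁺ > Sc³⁺ > Ti⁴⁺ > V⁵⁺

Tabulating Z and e⁻: V⁵⁺ has 18 e⁻ (Z=23), Ti⁴⁺ has 18 e⁻ (Z=22), Sc³⁺ has 18 e⁻ (Z=21), La³⁺ has 54 e⁻ (Z=57), Ba²⁺ has 54 e⁻ (Z=56), Cs⁺ has 54 e⁻ (Z=55). V⁵⁺ < Ti⁴⁺ (isoelectronic, higher Z=23 is smaller); Ti⁴⁺ < Sc³⁺ (both 18 e⁻, Z=22>21); Sc³⁺ < La³⁺ (same group, 2 shells fewer); La³⁺ < Ba²⁺ (both 54 e⁻, Z=57>56); Ba²⁺ < Cs⁺ (isoelectronic, higher Z=56 is smaller).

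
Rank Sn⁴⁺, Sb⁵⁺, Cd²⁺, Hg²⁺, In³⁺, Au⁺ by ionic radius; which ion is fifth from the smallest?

Hg²⁺

Sb⁵⁺ has 46 e⁻ (Z=51), Sn⁴⁺ has 46 e⁻ (Z=50), In³⁺ has 46 e⁻ (Z=49), Cd²⁺ has 46 e⁻ (Z=48), Hg²⁺ has 78 e⁻ (Z=80), Au⁺ has 78 e⁻ (Z=79). Sb⁵⁺ < Sn⁴⁺ (isoelectronic, higher Z=51 is smaller); Sn⁴⁺ < In³⁺ (isoelectronic, higher Z=50 is smaller); In³⁺ < Cd²⁺ (isoelectronic, higher Z=49 is smaller); Cd²⁺ < Hg²⁺ (same group, 1 shell fewer); Hg²⁺ < Au⁺ (both 78 e⁻, Z=80>79).
Ordering: Sb⁵⁺ < Sn⁴⁺ < In³⁺ < Cd²⁺ < Hg²⁺ < Au⁺. The fifth smallest is Hg²⁺.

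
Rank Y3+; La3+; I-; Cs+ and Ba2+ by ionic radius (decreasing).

Electron counts and nuclear charges: Y3+ has 36 e⁻ (Z=39), La3+ has 54 e⁻ (Z=57), Ba2+ has 54 e⁻ (Z=56), Cs+ has 54 e⁻ (Z=55), I- has 54 e⁻ (Z=53). Y3+ < La3+ (same group, 1 shell fewer); La3+ < Ba2+ (isoelectronic, higher Z=57 is smaller); Ba2+ < Cs+ (both 54 e⁻, Z=56>55); Cs+ < I- (both 54 e⁻, Z=55>53).

I- > Cs+ > Ba2+ > La3+ > Y3+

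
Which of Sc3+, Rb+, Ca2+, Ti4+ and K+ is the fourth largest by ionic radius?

Electron counts and nuclear charges: Ti4+ (Z=22, 18 e⁻), Sc3+ (Z=21, 18 e⁻), Ca2+ (Z=20, 18 e⁻), K+ (Z=19, 18 e⁻), Rb+ (Z=37, 36 e⁻). Ti4+ < Sc3+ (isoelectronic, higher Z=22 is smaller); Sc3+ < Ca2+ (isoelectronic, higher Z=21 is smaller); Ca2+ < K+ (both 18 e⁻, Z=20>19); K+ < Rb+ (same group, 1 shell fewer).
That gives Ti4+ < Sc3+ < Ca2+ < K+ < Rb+. From the largest end, number 4 is Sc3+.

Sc3+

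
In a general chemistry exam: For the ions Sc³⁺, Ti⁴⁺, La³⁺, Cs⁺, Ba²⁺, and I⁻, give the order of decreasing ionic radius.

I⁻ > Cs⁺ > Ba²⁺ > La³⁺ > Sc³⁺ > Ti⁴⁺

Electron counts and nuclear charges: Ti⁴⁺ (Z=22, 18 e⁻), Sc³⁺ (Z=21, 18 e⁻), La³⁺ (Z=57, 54 e⁻), Ba²⁺ (Z=56, 54 e⁻), Cs⁺ (Z=55, 54 e⁻), I⁻ (Z=53, 54 e⁻). Ti⁴⁺ < Sc³⁺ (isoelectronic, higher Z=22 is smaller); Sc³⁺ < La³⁺ (same group, period 4 vs 6); La³⁺ < Ba²⁺ (both 54 e⁻, Z=57>56); Ba²⁺ < Cs⁺ (isoelectronic, higher Z=56 is smaller); Cs⁺ < I⁻ (both 54 e⁻, Z=55>53).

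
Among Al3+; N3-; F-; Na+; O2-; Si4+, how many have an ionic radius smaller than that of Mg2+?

2

These species are isoelectronic with 10 electrons. The only difference is the number of protons: Si4+ (Z=14), Al3+ (Z=13), Mg2+ (Z=12), Na+ (Z=11), F- (Z=9), O2- (Z=8), N3- (Z=7). The strongest nuclear pull (Si4+) gives the smallest ion.
Placing each against Mg2+: smaller — Si4+, Al3+; larger — Na+, F-, O2-, N3-. So 2 are smaller.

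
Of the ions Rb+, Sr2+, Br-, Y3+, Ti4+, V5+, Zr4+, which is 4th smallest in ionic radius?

Y3+

Tabulating Z and e⁻: V5+ has 18 e⁻ (Z=23), Ti4+ has 18 e⁻ (Z=22), Zr4+ has 36 e⁻ (Z=40), Y3+ has 36 e⁻ (Z=39), Sr2+ has 36 e⁻ (Z=38), Rb+ has 36 e⁻ (Z=37), Br- has 36 e⁻ (Z=35). V5+ < Ti4+ (both 18 e⁻, Z=23>22); Ti4+ < Zr4+ (same group, 1 shell fewer); Zr4+ < Y3+ (both 36 e⁻, Z=40>39); Y3+ < Sr2+ (isoelectronic, higher Z=39 is smaller); Sr2+ < Rb+ (both 36 e⁻, Z=38>37); Rb+ < Br- (both 36 e⁻, Z=37>35).
Full ascending order: V5+ < Ti4+ < Zr4+ < Y3+ < Sr2+ < Rb+ < Br-. Counting from the smallest, position 4 is Y3+.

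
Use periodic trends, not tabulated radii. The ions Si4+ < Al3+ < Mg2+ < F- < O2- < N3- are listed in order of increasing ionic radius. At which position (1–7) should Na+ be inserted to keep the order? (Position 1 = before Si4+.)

All of these have 10 electrons (isoelectronic). With the same electron cloud, the ion with the most protons pulls it in tightest. Nuclear charges: Si4+ (Z=14), Al3+ (Z=13), Mg2+ (Z=12), Na+ (Z=11), F- (Z=9), O2- (Z=8), N3- (Z=7). Highest Z is smallest.
With Na+ included the full order is Si4+ < Al3+ < Mg2+ < Na+ < F- < O2- < N3-, so it takes position 4.

4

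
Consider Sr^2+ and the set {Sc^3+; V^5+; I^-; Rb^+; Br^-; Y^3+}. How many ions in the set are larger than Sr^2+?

3

V^5+: 18 e⁻, Z=23, Sc^3+: 18 e⁻, Z=21, Y^3+: 36 e⁻, Z=39, Sr^2+: 36 e⁻, Z=38, Rb^+: 36 e⁻, Z=37, Br^-: 36 e⁻, Z=35, I^-: 54 e⁻, Z=53. V^5+ < Sc^3+ (both 18 e⁻, Z=23>21); Sc^3+ < Y^3+ (same group, period 4 vs 5); Y^3+ < Sr^2+ (isoelectronic, higher Z=39 is smaller); Sr^2+ < Rb^+ (both 36 e⁻, Z=38>37); Rb^+ < Br^- (both 36 e⁻, Z=37>35); Br^- < I^- (same group, 1 shell fewer).
Relative to Sr^2+, the ions that are larger are Rb^+, Br^-, I^-. So 3 are larger.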